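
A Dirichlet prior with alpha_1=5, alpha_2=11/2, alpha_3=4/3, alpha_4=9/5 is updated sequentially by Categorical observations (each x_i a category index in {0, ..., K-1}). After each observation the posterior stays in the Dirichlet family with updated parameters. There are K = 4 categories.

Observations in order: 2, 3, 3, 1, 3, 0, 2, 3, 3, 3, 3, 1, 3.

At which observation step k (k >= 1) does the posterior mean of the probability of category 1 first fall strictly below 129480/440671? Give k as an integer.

k = 9

obs 1: x=2 → posterior Dirichlet(5, 11/2, 7/3, 9/5)
obs 2: x=3 → posterior Dirichlet(5, 11/2, 7/3, 14/5)
obs 3: x=3 → posterior Dirichlet(5, 11/2, 7/3, 19/5)
obs 4: x=1 → posterior Dirichlet(5, 13/2, 7/3, 19/5)
obs 5: x=3 → posterior Dirichlet(5, 13/2, 7/3, 24/5)
obs 6: x=0 → posterior Dirichlet(6, 13/2, 7/3, 24/5)
obs 7: x=2 → posterior Dirichlet(6, 13/2, 10/3, 24/5)
obs 8: x=3 → posterior Dirichlet(6, 13/2, 10/3, 29/5)
obs 9: x=3 → posterior Dirichlet(6, 13/2, 10/3, 34/5)
obs 10: x=3 → posterior Dirichlet(6, 13/2, 10/3, 39/5)
obs 11: x=3 → posterior Dirichlet(6, 13/2, 10/3, 44/5)
obs 12: x=1 → posterior Dirichlet(6, 15/2, 10/3, 44/5)
obs 13: x=3 → posterior Dirichlet(6, 15/2, 10/3, 49/5)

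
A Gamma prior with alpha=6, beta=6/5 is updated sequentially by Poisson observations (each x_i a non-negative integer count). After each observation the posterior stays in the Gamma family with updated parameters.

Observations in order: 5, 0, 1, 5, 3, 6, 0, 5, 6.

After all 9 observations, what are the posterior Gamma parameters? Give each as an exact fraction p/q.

alpha=37, beta=51/5

obs 1: x=5 → posterior Gamma(11, 11/5)
obs 2: x=0 → posterior Gamma(11, 16/5)
obs 3: x=1 → posterior Gamma(12, 21/5)
obs 4: x=5 → posterior Gamma(17, 26/5)
obs 5: x=3 → posterior Gamma(20, 31/5)
obs 6: x=6 → posterior Gamma(26, 36/5)
obs 7: x=0 → posterior Gamma(26, 41/5)
obs 8: x=5 → posterior Gamma(31, 46/5)
obs 9: x=6 → posterior Gamma(37, 51/5)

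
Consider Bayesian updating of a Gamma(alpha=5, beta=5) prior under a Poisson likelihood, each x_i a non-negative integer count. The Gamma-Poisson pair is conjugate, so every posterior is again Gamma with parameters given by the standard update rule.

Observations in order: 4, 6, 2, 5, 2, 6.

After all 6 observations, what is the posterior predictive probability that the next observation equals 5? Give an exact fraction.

101154184952734503225685385360784397/1230558810738006676009278310780502016

obs 1: x=4 → posterior Gamma(9, 6)
obs 2: x=6 → posterior Gamma(15, 7)
obs 3: x=2 → posterior Gamma(17, 8)
obs 4: x=5 → posterior Gamma(22, 9)
obs 5: x=2 → posterior Gamma(24, 10)
obs 6: x=6 → posterior Gamma(30, 11)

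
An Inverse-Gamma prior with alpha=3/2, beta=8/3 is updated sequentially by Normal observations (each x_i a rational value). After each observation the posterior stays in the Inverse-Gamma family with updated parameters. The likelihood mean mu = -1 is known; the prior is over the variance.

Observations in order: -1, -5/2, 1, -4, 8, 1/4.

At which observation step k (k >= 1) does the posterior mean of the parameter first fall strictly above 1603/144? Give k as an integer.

obs 1: x=-1 → posterior Inverse-Gamma(2, 8/3)
obs 2: x=-5/2 → posterior Inverse-Gamma(5/2, 91/24)
obs 3: x=1 → posterior Inverse-Gamma(3, 139/24)
obs 4: x=-4 → posterior Inverse-Gamma(7/2, 247/24)
obs 5: x=8 → posterior Inverse-Gamma(4, 1219/24)
obs 6: x=1/4 → posterior Inverse-Gamma(9/2, 4951/96)

k = 5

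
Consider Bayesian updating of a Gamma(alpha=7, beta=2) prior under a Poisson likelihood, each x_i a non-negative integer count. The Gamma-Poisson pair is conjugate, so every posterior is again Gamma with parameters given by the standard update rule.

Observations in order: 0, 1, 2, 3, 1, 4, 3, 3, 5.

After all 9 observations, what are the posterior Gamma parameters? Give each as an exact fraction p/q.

alpha=29, beta=11

obs 1: x=0 → posterior Gamma(7, 3)
obs 2: x=1 → posterior Gamma(8, 4)
obs 3: x=2 → posterior Gamma(10, 5)
obs 4: x=3 → posterior Gamma(13, 6)
obs 5: x=1 → posterior Gamma(14, 7)
obs 6: x=4 → posterior Gamma(18, 8)
obs 7: x=3 → posterior Gamma(21, 9)
obs 8: x=3 → posterior Gamma(24, 10)
obs 9: x=5 → posterior Gamma(29, 11)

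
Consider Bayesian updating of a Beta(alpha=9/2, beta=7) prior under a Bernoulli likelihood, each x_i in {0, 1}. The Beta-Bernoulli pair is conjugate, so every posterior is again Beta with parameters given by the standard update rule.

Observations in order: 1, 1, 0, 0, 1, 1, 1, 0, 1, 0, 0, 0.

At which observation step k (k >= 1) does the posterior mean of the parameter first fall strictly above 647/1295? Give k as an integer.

obs 1: x=1 → posterior Beta(11/2, 7)
obs 2: x=1 → posterior Beta(13/2, 7)
obs 3: x=0 → posterior Beta(13/2, 8)
obs 4: x=0 → posterior Beta(13/2, 9)
obs 5: x=1 → posterior Beta(15/2, 9)
obs 6: x=1 → posterior Beta(17/2, 9)
obs 7: x=1 → posterior Beta(19/2, 9)
obs 8: x=0 → posterior Beta(19/2, 10)
obs 9: x=1 → posterior Beta(21/2, 10)
obs 10: x=0 → posterior Beta(21/2, 11)
obs 11: x=0 → posterior Beta(21/2, 12)
obs 12: x=0 → posterior Beta(21/2, 13)

k = 7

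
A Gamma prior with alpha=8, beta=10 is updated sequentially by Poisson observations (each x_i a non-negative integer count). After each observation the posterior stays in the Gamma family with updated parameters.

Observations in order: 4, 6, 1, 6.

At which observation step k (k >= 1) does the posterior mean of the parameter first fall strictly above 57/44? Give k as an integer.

obs 1: x=4 → posterior Gamma(12, 11)
obs 2: x=6 → posterior Gamma(18, 12)
obs 3: x=1 → posterior Gamma(19, 13)
obs 4: x=6 → posterior Gamma(25, 14)

k = 2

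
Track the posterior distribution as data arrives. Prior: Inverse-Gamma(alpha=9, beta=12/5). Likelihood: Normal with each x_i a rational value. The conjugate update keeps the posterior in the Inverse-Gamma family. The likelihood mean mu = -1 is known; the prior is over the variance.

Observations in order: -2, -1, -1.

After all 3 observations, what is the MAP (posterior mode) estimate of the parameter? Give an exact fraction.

29/115

obs 1: x=-2 → posterior Inverse-Gamma(19/2, 29/10)
obs 2: x=-1 → posterior Inverse-Gamma(10, 29/10)
obs 3: x=-1 → posterior Inverse-Gamma(21/2, 29/10)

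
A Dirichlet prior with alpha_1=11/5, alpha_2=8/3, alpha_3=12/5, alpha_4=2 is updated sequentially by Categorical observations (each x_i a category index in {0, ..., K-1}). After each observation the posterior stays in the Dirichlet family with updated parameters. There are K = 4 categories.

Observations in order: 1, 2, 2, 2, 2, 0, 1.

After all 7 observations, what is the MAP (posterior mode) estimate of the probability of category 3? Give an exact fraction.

obs 1: x=1 → posterior Dirichlet(11/5, 11/3, 12/5, 2)
obs 2: x=2 → posterior Dirichlet(11/5, 11/3, 17/5, 2)
obs 3: x=2 → posterior Dirichlet(11/5, 11/3, 22/5, 2)
obs 4: x=2 → posterior Dirichlet(11/5, 11/3, 27/5, 2)
obs 5: x=2 → posterior Dirichlet(11/5, 11/3, 32/5, 2)
obs 6: x=0 → posterior Dirichlet(16/5, 11/3, 32/5, 2)
obs 7: x=1 → posterior Dirichlet(16/5, 14/3, 32/5, 2)

15/184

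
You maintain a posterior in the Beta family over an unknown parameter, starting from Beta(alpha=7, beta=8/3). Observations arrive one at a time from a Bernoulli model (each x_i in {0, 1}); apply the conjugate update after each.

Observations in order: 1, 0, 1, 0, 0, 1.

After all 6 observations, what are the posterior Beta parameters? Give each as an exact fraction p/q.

alpha=10, beta=17/3

obs 1: x=1 → posterior Beta(8, 8/3)
obs 2: x=0 → posterior Beta(8, 11/3)
obs 3: x=1 → posterior Beta(9, 11/3)
obs 4: x=0 → posterior Beta(9, 14/3)
obs 5: x=0 → posterior Beta(9, 17/3)
obs 6: x=1 → posterior Beta(10, 17/3)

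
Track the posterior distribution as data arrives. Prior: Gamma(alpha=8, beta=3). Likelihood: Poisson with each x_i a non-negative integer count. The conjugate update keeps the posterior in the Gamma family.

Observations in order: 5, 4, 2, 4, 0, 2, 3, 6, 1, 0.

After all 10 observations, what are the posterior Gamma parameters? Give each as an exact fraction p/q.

obs 1: x=5 → posterior Gamma(13, 4)
obs 2: x=4 → posterior Gamma(17, 5)
obs 3: x=2 → posterior Gamma(19, 6)
obs 4: x=4 → posterior Gamma(23, 7)
obs 5: x=0 → posterior Gamma(23, 8)
obs 6: x=2 → posterior Gamma(25, 9)
obs 7: x=3 → posterior Gamma(28, 10)
obs 8: x=6 → posterior Gamma(34, 11)
obs 9: x=1 → posterior Gamma(35, 12)
obs 10: x=0 → posterior Gamma(35, 13)

alpha=35, beta=13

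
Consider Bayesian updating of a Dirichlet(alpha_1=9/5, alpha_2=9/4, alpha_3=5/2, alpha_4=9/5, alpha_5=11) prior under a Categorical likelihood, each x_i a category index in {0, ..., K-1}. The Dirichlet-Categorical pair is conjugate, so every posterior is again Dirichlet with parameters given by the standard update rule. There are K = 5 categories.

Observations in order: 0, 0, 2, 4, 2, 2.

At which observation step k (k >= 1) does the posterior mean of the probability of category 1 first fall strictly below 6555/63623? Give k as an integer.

obs 1: x=0 → posterior Dirichlet(14/5, 9/4, 5/2, 9/5, 11)
obs 2: x=0 → posterior Dirichlet(19/5, 9/4, 5/2, 9/5, 11)
obs 3: x=2 → posterior Dirichlet(19/5, 9/4, 7/2, 9/5, 11)
obs 4: x=4 → posterior Dirichlet(19/5, 9/4, 7/2, 9/5, 12)
obs 5: x=2 → posterior Dirichlet(19/5, 9/4, 9/2, 9/5, 12)
obs 6: x=2 → posterior Dirichlet(19/5, 9/4, 11/2, 9/5, 12)

k = 3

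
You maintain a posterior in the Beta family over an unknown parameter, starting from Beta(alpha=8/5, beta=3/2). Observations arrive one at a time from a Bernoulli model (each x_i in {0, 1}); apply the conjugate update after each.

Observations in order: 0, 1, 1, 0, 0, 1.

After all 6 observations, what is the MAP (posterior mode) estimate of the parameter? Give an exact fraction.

36/71

obs 1: x=0 → posterior Beta(8/5, 5/2)
obs 2: x=1 → posterior Beta(13/5, 5/2)
obs 3: x=1 → posterior Beta(18/5, 5/2)
obs 4: x=0 → posterior Beta(18/5, 7/2)
obs 5: x=0 → posterior Beta(18/5, 9/2)
obs 6: x=1 → posterior Beta(23/5, 9/2)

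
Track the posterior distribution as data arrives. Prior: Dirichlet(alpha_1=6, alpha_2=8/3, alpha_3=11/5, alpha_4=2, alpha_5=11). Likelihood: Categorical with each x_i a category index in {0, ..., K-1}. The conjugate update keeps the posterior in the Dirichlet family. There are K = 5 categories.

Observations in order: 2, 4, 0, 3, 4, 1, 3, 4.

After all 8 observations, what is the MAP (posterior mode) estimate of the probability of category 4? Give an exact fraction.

obs 1: x=2 → posterior Dirichlet(6, 8/3, 16/5, 2, 11)
obs 2: x=4 → posterior Dirichlet(6, 8/3, 16/5, 2, 12)
obs 3: x=0 → posterior Dirichlet(7, 8/3, 16/5, 2, 12)
obs 4: x=3 → posterior Dirichlet(7, 8/3, 16/5, 3, 12)
obs 5: x=4 → posterior Dirichlet(7, 8/3, 16/5, 3, 13)
obs 6: x=1 → posterior Dirichlet(7, 11/3, 16/5, 3, 13)
obs 7: x=3 → posterior Dirichlet(7, 11/3, 16/5, 4, 13)
obs 8: x=4 → posterior Dirichlet(7, 11/3, 16/5, 4, 14)

15/31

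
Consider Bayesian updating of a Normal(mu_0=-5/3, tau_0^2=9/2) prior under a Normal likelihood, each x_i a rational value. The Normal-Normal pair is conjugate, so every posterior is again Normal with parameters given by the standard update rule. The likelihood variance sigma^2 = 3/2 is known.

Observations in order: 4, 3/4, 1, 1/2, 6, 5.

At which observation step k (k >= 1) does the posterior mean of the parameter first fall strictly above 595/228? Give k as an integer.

k = 6

obs 1: x=4 → posterior Normal(31/12, 9/8)
obs 2: x=3/4 → posterior Normal(151/84, 9/14)
obs 3: x=1 → posterior Normal(187/120, 9/20)
obs 4: x=1/2 → posterior Normal(205/156, 9/26)
obs 5: x=6 → posterior Normal(421/192, 9/32)
obs 6: x=5 → posterior Normal(601/228, 9/38)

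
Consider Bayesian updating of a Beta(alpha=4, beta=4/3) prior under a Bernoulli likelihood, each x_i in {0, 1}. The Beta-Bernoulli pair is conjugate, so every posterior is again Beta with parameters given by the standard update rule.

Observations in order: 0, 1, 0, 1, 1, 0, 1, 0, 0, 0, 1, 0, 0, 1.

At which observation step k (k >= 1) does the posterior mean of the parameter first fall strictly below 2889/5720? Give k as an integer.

obs 1: x=0 → posterior Beta(4, 7/3)
obs 2: x=1 → posterior Beta(5, 7/3)
obs 3: x=0 → posterior Beta(5, 10/3)
obs 4: x=1 → posterior Beta(6, 10/3)
obs 5: x=1 → posterior Beta(7, 10/3)
obs 6: x=0 → posterior Beta(7, 13/3)
obs 7: x=1 → posterior Beta(8, 13/3)
obs 8: x=0 → posterior Beta(8, 16/3)
obs 9: x=0 → posterior Beta(8, 19/3)
obs 10: x=0 → posterior Beta(8, 22/3)
obs 11: x=1 → posterior Beta(9, 22/3)
obs 12: x=0 → posterior Beta(9, 25/3)
obs 13: x=0 → posterior Beta(9, 28/3)
obs 14: x=1 → posterior Beta(10, 28/3)

k = 13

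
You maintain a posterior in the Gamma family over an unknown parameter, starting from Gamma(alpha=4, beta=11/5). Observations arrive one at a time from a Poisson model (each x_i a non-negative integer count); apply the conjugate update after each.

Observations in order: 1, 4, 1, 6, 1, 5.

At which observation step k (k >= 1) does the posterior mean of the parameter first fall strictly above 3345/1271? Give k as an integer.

k = 6

obs 1: x=1 → posterior Gamma(5, 16/5)
obs 2: x=4 → posterior Gamma(9, 21/5)
obs 3: x=1 → posterior Gamma(10, 26/5)
obs 4: x=6 → posterior Gamma(16, 31/5)
obs 5: x=1 → posterior Gamma(17, 36/5)
obs 6: x=5 → posterior Gamma(22, 41/5)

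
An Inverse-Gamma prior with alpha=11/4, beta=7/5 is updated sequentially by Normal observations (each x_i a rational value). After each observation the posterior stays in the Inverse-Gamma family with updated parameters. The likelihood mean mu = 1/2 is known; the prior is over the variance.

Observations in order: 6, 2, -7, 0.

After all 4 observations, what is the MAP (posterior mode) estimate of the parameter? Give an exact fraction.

918/115

obs 1: x=6 → posterior Inverse-Gamma(13/4, 661/40)
obs 2: x=2 → posterior Inverse-Gamma(15/4, 353/20)
obs 3: x=-7 → posterior Inverse-Gamma(17/4, 1831/40)
obs 4: x=0 → posterior Inverse-Gamma(19/4, 459/10)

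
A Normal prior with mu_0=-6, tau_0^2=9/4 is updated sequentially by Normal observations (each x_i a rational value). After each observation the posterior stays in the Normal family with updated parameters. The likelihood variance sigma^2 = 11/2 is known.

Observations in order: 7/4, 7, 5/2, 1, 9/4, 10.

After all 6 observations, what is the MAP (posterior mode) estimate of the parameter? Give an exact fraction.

177/152

obs 1: x=7/4 → posterior Normal(-15/4, 99/62)
obs 2: x=7 → posterior Normal(-213/160, 99/80)
obs 3: x=5/2 → posterior Normal(-123/196, 99/98)
obs 4: x=1 → posterior Normal(-3/8, 99/116)
obs 5: x=9/4 → posterior Normal(-3/134, 99/134)
obs 6: x=10 → posterior Normal(177/152, 99/152)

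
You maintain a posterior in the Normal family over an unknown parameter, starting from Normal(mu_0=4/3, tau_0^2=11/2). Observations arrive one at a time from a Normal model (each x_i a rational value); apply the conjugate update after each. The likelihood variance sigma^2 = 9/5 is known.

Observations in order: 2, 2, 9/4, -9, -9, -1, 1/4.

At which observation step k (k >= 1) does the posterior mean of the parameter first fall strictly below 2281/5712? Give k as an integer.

k = 4

obs 1: x=2 → posterior Normal(134/73, 99/73)
obs 2: x=2 → posterior Normal(61/32, 99/128)
obs 3: x=9/4 → posterior Normal(1471/732, 33/61)
obs 4: x=-9 → posterior Normal(-509/952, 99/238)
obs 5: x=-9 → posterior Normal(-2489/1172, 99/293)
obs 6: x=-1 → posterior Normal(-903/464, 33/116)
obs 7: x=1/4 → posterior Normal(-1327/806, 99/403)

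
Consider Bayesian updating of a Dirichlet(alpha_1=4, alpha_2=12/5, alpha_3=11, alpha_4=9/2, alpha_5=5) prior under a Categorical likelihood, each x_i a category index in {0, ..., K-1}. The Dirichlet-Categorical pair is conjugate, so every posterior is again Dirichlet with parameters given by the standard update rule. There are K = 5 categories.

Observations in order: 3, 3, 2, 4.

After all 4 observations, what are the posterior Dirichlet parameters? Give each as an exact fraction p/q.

alpha_1=4, alpha_2=12/5, alpha_3=12, alpha_4=13/2, alpha_5=6

obs 1: x=3 → posterior Dirichlet(4, 12/5, 11, 11/2, 5)
obs 2: x=3 → posterior Dirichlet(4, 12/5, 11, 13/2, 5)
obs 3: x=2 → posterior Dirichlet(4, 12/5, 12, 13/2, 5)
obs 4: x=4 → posterior Dirichlet(4, 12/5, 12, 13/2, 6)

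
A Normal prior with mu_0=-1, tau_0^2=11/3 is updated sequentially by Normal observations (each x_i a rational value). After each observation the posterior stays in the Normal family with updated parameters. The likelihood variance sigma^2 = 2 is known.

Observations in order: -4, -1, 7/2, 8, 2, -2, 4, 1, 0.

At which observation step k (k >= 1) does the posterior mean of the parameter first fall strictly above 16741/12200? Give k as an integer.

obs 1: x=-4 → posterior Normal(-50/17, 22/17)
obs 2: x=-1 → posterior Normal(-61/28, 11/14)
obs 3: x=7/2 → posterior Normal(-15/26, 22/39)
obs 4: x=8 → posterior Normal(131/100, 11/25)
obs 5: x=2 → posterior Normal(175/122, 22/61)
obs 6: x=-2 → posterior Normal(131/144, 11/36)
obs 7: x=4 → posterior Normal(219/166, 22/83)
obs 8: x=1 → posterior Normal(241/188, 11/47)
obs 9: x=0 → posterior Normal(241/210, 22/105)

k = 5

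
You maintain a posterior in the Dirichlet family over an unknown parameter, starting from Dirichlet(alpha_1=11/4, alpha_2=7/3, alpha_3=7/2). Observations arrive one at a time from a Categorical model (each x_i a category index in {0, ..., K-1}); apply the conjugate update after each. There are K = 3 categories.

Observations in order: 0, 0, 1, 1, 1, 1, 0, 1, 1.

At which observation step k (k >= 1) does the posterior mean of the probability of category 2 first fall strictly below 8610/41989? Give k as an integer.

k = 9

obs 1: x=0 → posterior Dirichlet(15/4, 7/3, 7/2)
obs 2: x=0 → posterior Dirichlet(19/4, 7/3, 7/2)
obs 3: x=1 → posterior Dirichlet(19/4, 10/3, 7/2)
obs 4: x=1 → posterior Dirichlet(19/4, 13/3, 7/2)
obs 5: x=1 → posterior Dirichlet(19/4, 16/3, 7/2)
obs 6: x=1 → posterior Dirichlet(19/4, 19/3, 7/2)
obs 7: x=0 → posterior Dirichlet(23/4, 19/3, 7/2)
obs 8: x=1 → posterior Dirichlet(23/4, 22/3, 7/2)
obs 9: x=1 → posterior Dirichlet(23/4, 25/3, 7/2)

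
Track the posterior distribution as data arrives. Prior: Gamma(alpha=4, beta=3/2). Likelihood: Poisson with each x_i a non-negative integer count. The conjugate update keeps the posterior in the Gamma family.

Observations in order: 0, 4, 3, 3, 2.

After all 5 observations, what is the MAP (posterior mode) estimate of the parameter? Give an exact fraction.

30/13

obs 1: x=0 → posterior Gamma(4, 5/2)
obs 2: x=4 → posterior Gamma(8, 7/2)
obs 3: x=3 → posterior Gamma(11, 9/2)
obs 4: x=3 → posterior Gamma(14, 11/2)
obs 5: x=2 → posterior Gamma(16, 13/2)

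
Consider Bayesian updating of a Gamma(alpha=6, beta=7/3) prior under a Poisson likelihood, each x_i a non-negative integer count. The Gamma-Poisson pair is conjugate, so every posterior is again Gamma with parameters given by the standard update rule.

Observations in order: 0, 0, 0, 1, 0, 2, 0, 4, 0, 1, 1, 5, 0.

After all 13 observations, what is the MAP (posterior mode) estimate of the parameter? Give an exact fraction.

57/46

obs 1: x=0 → posterior Gamma(6, 10/3)
obs 2: x=0 → posterior Gamma(6, 13/3)
obs 3: x=0 → posterior Gamma(6, 16/3)
obs 4: x=1 → posterior Gamma(7, 19/3)
obs 5: x=0 → posterior Gamma(7, 22/3)
obs 6: x=2 → posterior Gamma(9, 25/3)
obs 7: x=0 → posterior Gamma(9, 28/3)
obs 8: x=4 → posterior Gamma(13, 31/3)
obs 9: x=0 → posterior Gamma(13, 34/3)
obs 10: x=1 → posterior Gamma(14, 37/3)
obs 11: x=1 → posterior Gamma(15, 40/3)
obs 12: x=5 → posterior Gamma(20, 43/3)
obs 13: x=0 → posterior Gamma(20, 46/3)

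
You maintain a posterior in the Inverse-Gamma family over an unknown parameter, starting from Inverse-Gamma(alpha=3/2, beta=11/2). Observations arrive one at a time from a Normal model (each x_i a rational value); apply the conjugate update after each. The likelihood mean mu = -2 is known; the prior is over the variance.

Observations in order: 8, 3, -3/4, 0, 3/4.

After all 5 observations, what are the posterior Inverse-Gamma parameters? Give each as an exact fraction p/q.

alpha=4, beta=1193/16

obs 1: x=8 → posterior Inverse-Gamma(2, 111/2)
obs 2: x=3 → posterior Inverse-Gamma(5/2, 68)
obs 3: x=-3/4 → posterior Inverse-Gamma(3, 2201/32)
obs 4: x=0 → posterior Inverse-Gamma(7/2, 2265/32)
obs 5: x=3/4 → posterior Inverse-Gamma(4, 1193/16)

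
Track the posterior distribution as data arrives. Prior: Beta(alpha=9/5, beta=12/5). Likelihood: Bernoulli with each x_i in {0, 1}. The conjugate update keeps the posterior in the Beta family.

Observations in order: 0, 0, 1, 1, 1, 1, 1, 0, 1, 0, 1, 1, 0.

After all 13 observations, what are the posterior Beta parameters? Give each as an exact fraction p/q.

alpha=49/5, beta=37/5

obs 1: x=0 → posterior Beta(9/5, 17/5)
obs 2: x=0 → posterior Beta(9/5, 22/5)
obs 3: x=1 → posterior Beta(14/5, 22/5)
obs 4: x=1 → posterior Beta(19/5, 22/5)
obs 5: x=1 → posterior Beta(24/5, 22/5)
obs 6: x=1 → posterior Beta(29/5, 22/5)
obs 7: x=1 → posterior Beta(34/5, 22/5)
obs 8: x=0 → posterior Beta(34/5, 27/5)
obs 9: x=1 → posterior Beta(39/5, 27/5)
obs 10: x=0 → posterior Beta(39/5, 32/5)
obs 11: x=1 → posterior Beta(44/5, 32/5)
obs 12: x=1 → posterior Beta(49/5, 32/5)
obs 13: x=0 → posterior Beta(49/5, 37/5)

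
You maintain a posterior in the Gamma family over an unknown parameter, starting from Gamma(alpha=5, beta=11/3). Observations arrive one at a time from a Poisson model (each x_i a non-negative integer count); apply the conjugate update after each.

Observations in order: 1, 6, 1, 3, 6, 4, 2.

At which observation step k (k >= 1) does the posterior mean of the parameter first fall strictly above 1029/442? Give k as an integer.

obs 1: x=1 → posterior Gamma(6, 14/3)
obs 2: x=6 → posterior Gamma(12, 17/3)
obs 3: x=1 → posterior Gamma(13, 20/3)
obs 4: x=3 → posterior Gamma(16, 23/3)
obs 5: x=6 → posterior Gamma(22, 26/3)
obs 6: x=4 → posterior Gamma(26, 29/3)
obs 7: x=2 → posterior Gamma(28, 32/3)

k = 5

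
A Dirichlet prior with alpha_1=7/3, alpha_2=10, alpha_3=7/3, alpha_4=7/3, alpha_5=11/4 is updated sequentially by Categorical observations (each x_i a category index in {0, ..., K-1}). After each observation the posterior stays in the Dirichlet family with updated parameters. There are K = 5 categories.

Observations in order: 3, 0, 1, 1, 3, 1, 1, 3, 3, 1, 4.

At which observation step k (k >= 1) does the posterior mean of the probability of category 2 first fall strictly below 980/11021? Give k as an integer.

k = 7

obs 1: x=3 → posterior Dirichlet(7/3, 10, 7/3, 10/3, 11/4)
obs 2: x=0 → posterior Dirichlet(10/3, 10, 7/3, 10/3, 11/4)
obs 3: x=1 → posterior Dirichlet(10/3, 11, 7/3, 10/3, 11/4)
obs 4: x=1 → posterior Dirichlet(10/3, 12, 7/3, 10/3, 11/4)
obs 5: x=3 → posterior Dirichlet(10/3, 12, 7/3, 13/3, 11/4)
obs 6: x=1 → posterior Dirichlet(10/3, 13, 7/3, 13/3, 11/4)
obs 7: x=1 → posterior Dirichlet(10/3, 14, 7/3, 13/3, 11/4)
obs 8: x=3 → posterior Dirichlet(10/3, 14, 7/3, 16/3, 11/4)
obs 9: x=3 → posterior Dirichlet(10/3, 14, 7/3, 19/3, 11/4)
obs 10: x=1 → posterior Dirichlet(10/3, 15, 7/3, 19/3, 11/4)
obs 11: x=4 → posterior Dirichlet(10/3, 15, 7/3, 19/3, 15/4)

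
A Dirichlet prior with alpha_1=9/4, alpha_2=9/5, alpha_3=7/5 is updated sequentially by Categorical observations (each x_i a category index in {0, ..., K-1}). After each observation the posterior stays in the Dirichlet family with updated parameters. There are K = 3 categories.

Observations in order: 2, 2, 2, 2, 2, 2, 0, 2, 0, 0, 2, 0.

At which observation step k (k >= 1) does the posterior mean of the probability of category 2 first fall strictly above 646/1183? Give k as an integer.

k = 4

obs 1: x=2 → posterior Dirichlet(9/4, 9/5, 12/5)
obs 2: x=2 → posterior Dirichlet(9/4, 9/5, 17/5)
obs 3: x=2 → posterior Dirichlet(9/4, 9/5, 22/5)
obs 4: x=2 → posterior Dirichlet(9/4, 9/5, 27/5)
obs 5: x=2 → posterior Dirichlet(9/4, 9/5, 32/5)
obs 6: x=2 → posterior Dirichlet(9/4, 9/5, 37/5)
obs 7: x=0 → posterior Dirichlet(13/4, 9/5, 37/5)
obs 8: x=2 → posterior Dirichlet(13/4, 9/5, 42/5)
obs 9: x=0 → posterior Dirichlet(17/4, 9/5, 42/5)
obs 10: x=0 → posterior Dirichlet(21/4, 9/5, 42/5)
obs 11: x=2 → posterior Dirichlet(21/4, 9/5, 47/5)
obs 12: x=0 → posterior Dirichlet(25/4, 9/5, 47/5)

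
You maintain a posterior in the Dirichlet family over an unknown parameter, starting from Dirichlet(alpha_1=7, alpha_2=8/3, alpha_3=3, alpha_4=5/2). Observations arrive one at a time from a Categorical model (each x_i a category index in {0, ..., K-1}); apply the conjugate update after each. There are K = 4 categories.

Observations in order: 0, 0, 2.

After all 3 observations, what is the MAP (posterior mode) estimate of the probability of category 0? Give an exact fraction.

48/85

obs 1: x=0 → posterior Dirichlet(8, 8/3, 3, 5/2)
obs 2: x=0 → posterior Dirichlet(9, 8/3, 3, 5/2)
obs 3: x=2 → posterior Dirichlet(9, 8/3, 4, 5/2)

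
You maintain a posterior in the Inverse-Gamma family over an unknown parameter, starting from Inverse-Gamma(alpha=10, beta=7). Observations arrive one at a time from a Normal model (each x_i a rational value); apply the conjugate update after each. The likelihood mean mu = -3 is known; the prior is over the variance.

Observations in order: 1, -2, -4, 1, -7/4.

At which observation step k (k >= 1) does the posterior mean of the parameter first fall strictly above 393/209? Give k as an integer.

obs 1: x=1 → posterior Inverse-Gamma(21/2, 15)
obs 2: x=-2 → posterior Inverse-Gamma(11, 31/2)
obs 3: x=-4 → posterior Inverse-Gamma(23/2, 16)
obs 4: x=1 → posterior Inverse-Gamma(12, 24)
obs 5: x=-7/4 → posterior Inverse-Gamma(25/2, 793/32)

k = 4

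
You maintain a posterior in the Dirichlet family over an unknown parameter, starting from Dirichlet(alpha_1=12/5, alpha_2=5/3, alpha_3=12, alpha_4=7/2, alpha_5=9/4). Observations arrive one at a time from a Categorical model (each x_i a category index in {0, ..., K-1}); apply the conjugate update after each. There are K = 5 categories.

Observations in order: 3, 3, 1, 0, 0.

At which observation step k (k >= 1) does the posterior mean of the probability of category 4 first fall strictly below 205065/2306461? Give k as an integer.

obs 1: x=3 → posterior Dirichlet(12/5, 5/3, 12, 9/2, 9/4)
obs 2: x=3 → posterior Dirichlet(12/5, 5/3, 12, 11/2, 9/4)
obs 3: x=1 → posterior Dirichlet(12/5, 8/3, 12, 11/2, 9/4)
obs 4: x=0 → posterior Dirichlet(17/5, 8/3, 12, 11/2, 9/4)
obs 5: x=0 → posterior Dirichlet(22/5, 8/3, 12, 11/2, 9/4)

k = 4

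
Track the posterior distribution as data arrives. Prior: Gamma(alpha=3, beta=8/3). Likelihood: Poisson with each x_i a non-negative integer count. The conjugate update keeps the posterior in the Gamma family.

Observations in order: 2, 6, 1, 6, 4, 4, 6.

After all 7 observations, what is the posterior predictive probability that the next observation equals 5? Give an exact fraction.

obs 1: x=2 → posterior Gamma(5, 11/3)
obs 2: x=6 → posterior Gamma(11, 14/3)
obs 3: x=1 → posterior Gamma(12, 17/3)
obs 4: x=6 → posterior Gamma(18, 20/3)
obs 5: x=4 → posterior Gamma(22, 23/3)
obs 6: x=4 → posterior Gamma(26, 26/3)
obs 7: x=6 → posterior Gamma(32, 29/3)

179276911743014942062147490537193606638858635981962303/1532495540865888858358347027150309183618739122183602176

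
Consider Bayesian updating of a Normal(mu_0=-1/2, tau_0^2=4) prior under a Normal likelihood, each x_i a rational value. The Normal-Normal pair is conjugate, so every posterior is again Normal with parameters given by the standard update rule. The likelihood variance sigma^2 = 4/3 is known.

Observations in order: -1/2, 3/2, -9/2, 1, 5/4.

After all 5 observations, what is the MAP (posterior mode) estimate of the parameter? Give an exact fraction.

obs 1: x=-1/2 → posterior Normal(-1/2, 1)
obs 2: x=3/2 → posterior Normal(5/14, 4/7)
obs 3: x=-9/2 → posterior Normal(-11/10, 2/5)
obs 4: x=1 → posterior Normal(-8/13, 4/13)
obs 5: x=5/4 → posterior Normal(-17/64, 1/4)

-17/64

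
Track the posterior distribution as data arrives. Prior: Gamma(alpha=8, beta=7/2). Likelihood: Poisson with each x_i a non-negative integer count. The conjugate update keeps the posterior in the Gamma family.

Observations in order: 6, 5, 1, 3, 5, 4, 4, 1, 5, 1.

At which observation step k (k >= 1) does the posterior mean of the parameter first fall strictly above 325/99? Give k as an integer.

k = 2

obs 1: x=6 → posterior Gamma(14, 9/2)
obs 2: x=5 → posterior Gamma(19, 11/2)
obs 3: x=1 → posterior Gamma(20, 13/2)
obs 4: x=3 → posterior Gamma(23, 15/2)
obs 5: x=5 → posterior Gamma(28, 17/2)
obs 6: x=4 → posterior Gamma(32, 19/2)
obs 7: x=4 → posterior Gamma(36, 21/2)
obs 8: x=1 → posterior Gamma(37, 23/2)
obs 9: x=5 → posterior Gamma(42, 25/2)
obs 10: x=1 → posterior Gamma(43, 27/2)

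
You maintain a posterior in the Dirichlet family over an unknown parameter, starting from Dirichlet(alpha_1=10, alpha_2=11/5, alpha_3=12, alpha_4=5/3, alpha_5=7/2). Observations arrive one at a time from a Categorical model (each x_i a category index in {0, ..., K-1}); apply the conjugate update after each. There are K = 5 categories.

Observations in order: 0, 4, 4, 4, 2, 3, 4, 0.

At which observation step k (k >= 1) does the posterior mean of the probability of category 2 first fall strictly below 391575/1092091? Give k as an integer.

obs 1: x=0 → posterior Dirichlet(11, 11/5, 12, 5/3, 7/2)
obs 2: x=4 → posterior Dirichlet(11, 11/5, 12, 5/3, 9/2)
obs 3: x=4 → posterior Dirichlet(11, 11/5, 12, 5/3, 11/2)
obs 4: x=4 → posterior Dirichlet(11, 11/5, 12, 5/3, 13/2)
obs 5: x=2 → posterior Dirichlet(11, 11/5, 13, 5/3, 13/2)
obs 6: x=3 → posterior Dirichlet(11, 11/5, 13, 8/3, 13/2)
obs 7: x=4 → posterior Dirichlet(11, 11/5, 13, 8/3, 15/2)
obs 8: x=0 → posterior Dirichlet(12, 11/5, 13, 8/3, 15/2)

k = 7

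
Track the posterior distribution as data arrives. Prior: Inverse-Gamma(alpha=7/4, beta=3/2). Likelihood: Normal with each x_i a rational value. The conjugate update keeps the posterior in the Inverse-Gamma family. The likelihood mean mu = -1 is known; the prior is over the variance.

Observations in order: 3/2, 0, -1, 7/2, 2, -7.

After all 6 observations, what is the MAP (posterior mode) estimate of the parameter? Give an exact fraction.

obs 1: x=3/2 → posterior Inverse-Gamma(9/4, 37/8)
obs 2: x=0 → posterior Inverse-Gamma(11/4, 41/8)
obs 3: x=-1 → posterior Inverse-Gamma(13/4, 41/8)
obs 4: x=7/2 → posterior Inverse-Gamma(15/4, 61/4)
obs 5: x=2 → posterior Inverse-Gamma(17/4, 79/4)
obs 6: x=-7 → posterior Inverse-Gamma(19/4, 151/4)

151/23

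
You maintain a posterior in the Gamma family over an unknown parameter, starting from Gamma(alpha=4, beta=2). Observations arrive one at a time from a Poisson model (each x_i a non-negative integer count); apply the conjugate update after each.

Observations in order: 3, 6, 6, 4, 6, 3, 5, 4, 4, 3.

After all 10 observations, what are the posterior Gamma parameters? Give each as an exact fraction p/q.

alpha=48, beta=12

obs 1: x=3 → posterior Gamma(7, 3)
obs 2: x=6 → posterior Gamma(13, 4)
obs 3: x=6 → posterior Gamma(19, 5)
obs 4: x=4 → posterior Gamma(23, 6)
obs 5: x=6 → posterior Gamma(29, 7)
obs 6: x=3 → posterior Gamma(32, 8)
obs 7: x=5 → posterior Gamma(37, 9)
obs 8: x=4 → posterior Gamma(41, 10)
obs 9: x=4 → posterior Gamma(45, 11)
obs 10: x=3 → posterior Gamma(48, 12)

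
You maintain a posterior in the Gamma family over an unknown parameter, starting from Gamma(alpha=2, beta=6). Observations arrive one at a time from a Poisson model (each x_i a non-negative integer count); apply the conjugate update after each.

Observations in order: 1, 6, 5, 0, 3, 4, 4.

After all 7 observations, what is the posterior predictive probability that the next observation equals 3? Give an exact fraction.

20639999293485438748139913602025/123476695691247935826229781856256

obs 1: x=1 → posterior Gamma(3, 7)
obs 2: x=6 → posterior Gamma(9, 8)
obs 3: x=5 → posterior Gamma(14, 9)
obs 4: x=0 → posterior Gamma(14, 10)
obs 5: x=3 → posterior Gamma(17, 11)
obs 6: x=4 → posterior Gamma(21, 12)
obs 7: x=4 → posterior Gamma(25, 13)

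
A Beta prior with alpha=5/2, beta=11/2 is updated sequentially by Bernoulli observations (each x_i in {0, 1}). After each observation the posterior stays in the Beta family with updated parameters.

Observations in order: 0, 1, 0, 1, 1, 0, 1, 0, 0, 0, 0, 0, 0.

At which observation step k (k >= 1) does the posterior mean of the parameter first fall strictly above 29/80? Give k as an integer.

k = 4

obs 1: x=0 → posterior Beta(5/2, 13/2)
obs 2: x=1 → posterior Beta(7/2, 13/2)
obs 3: x=0 → posterior Beta(7/2, 15/2)
obs 4: x=1 → posterior Beta(9/2, 15/2)
obs 5: x=1 → posterior Beta(11/2, 15/2)
obs 6: x=0 → posterior Beta(11/2, 17/2)
obs 7: x=1 → posterior Beta(13/2, 17/2)
obs 8: x=0 → posterior Beta(13/2, 19/2)
obs 9: x=0 → posterior Beta(13/2, 21/2)
obs 10: x=0 → posterior Beta(13/2, 23/2)
obs 11: x=0 → posterior Beta(13/2, 25/2)
obs 12: x=0 → posterior Beta(13/2, 27/2)
obs 13: x=0 → posterior Beta(13/2, 29/2)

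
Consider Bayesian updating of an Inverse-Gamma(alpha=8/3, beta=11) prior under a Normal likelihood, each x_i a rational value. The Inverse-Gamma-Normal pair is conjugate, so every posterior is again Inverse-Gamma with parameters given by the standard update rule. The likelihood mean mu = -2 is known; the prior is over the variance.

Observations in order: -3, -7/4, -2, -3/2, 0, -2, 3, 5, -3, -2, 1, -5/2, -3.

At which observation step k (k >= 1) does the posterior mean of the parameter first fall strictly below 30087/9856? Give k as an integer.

obs 1: x=-3 → posterior Inverse-Gamma(19/6, 23/2)
obs 2: x=-7/4 → posterior Inverse-Gamma(11/3, 369/32)
obs 3: x=-2 → posterior Inverse-Gamma(25/6, 369/32)
obs 4: x=-3/2 → posterior Inverse-Gamma(14/3, 373/32)
obs 5: x=0 → posterior Inverse-Gamma(31/6, 437/32)
obs 6: x=-2 → posterior Inverse-Gamma(17/3, 437/32)
obs 7: x=3 → posterior Inverse-Gamma(37/6, 837/32)
obs 8: x=5 → posterior Inverse-Gamma(20/3, 1621/32)
obs 9: x=-3 → posterior Inverse-Gamma(43/6, 1637/32)
obs 10: x=-2 → posterior Inverse-Gamma(23/3, 1637/32)
obs 11: x=1 → posterior Inverse-Gamma(49/6, 1781/32)
obs 12: x=-5/2 → posterior Inverse-Gamma(26/3, 1785/32)
obs 13: x=-3 → posterior Inverse-Gamma(55/6, 1801/32)

k = 6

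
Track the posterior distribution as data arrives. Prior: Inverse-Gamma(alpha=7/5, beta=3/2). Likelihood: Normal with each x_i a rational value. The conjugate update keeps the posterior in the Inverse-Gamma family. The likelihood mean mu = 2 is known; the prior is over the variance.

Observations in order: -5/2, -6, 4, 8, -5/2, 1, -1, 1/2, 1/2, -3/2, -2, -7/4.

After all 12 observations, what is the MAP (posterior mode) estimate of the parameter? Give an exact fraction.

obs 1: x=-5/2 → posterior Inverse-Gamma(19/10, 93/8)
obs 2: x=-6 → posterior Inverse-Gamma(12/5, 349/8)
obs 3: x=4 → posterior Inverse-Gamma(29/10, 365/8)
obs 4: x=8 → posterior Inverse-Gamma(17/5, 509/8)
obs 5: x=-5/2 → posterior Inverse-Gamma(39/10, 295/4)
obs 6: x=1 → posterior Inverse-Gamma(22/5, 297/4)
obs 7: x=-1 → posterior Inverse-Gamma(49/10, 315/4)
obs 8: x=1/2 → posterior Inverse-Gamma(27/5, 639/8)
obs 9: x=1/2 → posterior Inverse-Gamma(59/10, 81)
obs 10: x=-3/2 → posterior Inverse-Gamma(32/5, 697/8)
obs 11: x=-2 → posterior Inverse-Gamma(69/10, 761/8)
obs 12: x=-7/4 → posterior Inverse-Gamma(37/5, 3269/32)

2335/192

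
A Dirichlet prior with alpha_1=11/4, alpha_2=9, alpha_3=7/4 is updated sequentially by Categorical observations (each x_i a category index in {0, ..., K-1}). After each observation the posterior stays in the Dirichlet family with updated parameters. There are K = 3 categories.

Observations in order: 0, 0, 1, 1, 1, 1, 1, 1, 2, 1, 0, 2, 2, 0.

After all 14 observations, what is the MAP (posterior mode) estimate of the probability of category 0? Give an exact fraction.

23/98

obs 1: x=0 → posterior Dirichlet(15/4, 9, 7/4)
obs 2: x=0 → posterior Dirichlet(19/4, 9, 7/4)
obs 3: x=1 → posterior Dirichlet(19/4, 10, 7/4)
obs 4: x=1 → posterior Dirichlet(19/4, 11, 7/4)
obs 5: x=1 → posterior Dirichlet(19/4, 12, 7/4)
obs 6: x=1 → posterior Dirichlet(19/4, 13, 7/4)
obs 7: x=1 → posterior Dirichlet(19/4, 14, 7/4)
obs 8: x=1 → posterior Dirichlet(19/4, 15, 7/4)
obs 9: x=2 → posterior Dirichlet(19/4, 15, 11/4)
obs 10: x=1 → posterior Dirichlet(19/4, 16, 11/4)
obs 11: x=0 → posterior Dirichlet(23/4, 16, 11/4)
obs 12: x=2 → posterior Dirichlet(23/4, 16, 15/4)
obs 13: x=2 → posterior Dirichlet(23/4, 16, 19/4)
obs 14: x=0 → posterior Dirichlet(27/4, 16, 19/4)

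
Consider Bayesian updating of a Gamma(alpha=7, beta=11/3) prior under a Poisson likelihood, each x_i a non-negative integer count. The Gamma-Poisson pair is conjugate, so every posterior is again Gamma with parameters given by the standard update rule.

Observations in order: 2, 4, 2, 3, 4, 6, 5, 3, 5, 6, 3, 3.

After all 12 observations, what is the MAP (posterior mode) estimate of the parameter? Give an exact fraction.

156/47

obs 1: x=2 → posterior Gamma(9, 14/3)
obs 2: x=4 → posterior Gamma(13, 17/3)
obs 3: x=2 → posterior Gamma(15, 20/3)
obs 4: x=3 → posterior Gamma(18, 23/3)
obs 5: x=4 → posterior Gamma(22, 26/3)
obs 6: x=6 → posterior Gamma(28, 29/3)
obs 7: x=5 → posterior Gamma(33, 32/3)
obs 8: x=3 → posterior Gamma(36, 35/3)
obs 9: x=5 → posterior Gamma(41, 38/3)
obs 10: x=6 → posterior Gamma(47, 41/3)
obs 11: x=3 → posterior Gamma(50, 44/3)
obs 12: x=3 → posterior Gamma(53, 47/3)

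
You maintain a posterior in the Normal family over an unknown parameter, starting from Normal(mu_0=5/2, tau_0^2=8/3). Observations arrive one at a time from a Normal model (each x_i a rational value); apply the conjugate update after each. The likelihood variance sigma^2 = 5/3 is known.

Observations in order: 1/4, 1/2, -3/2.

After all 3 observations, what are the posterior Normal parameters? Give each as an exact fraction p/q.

obs 1: x=1/4 → posterior Normal(29/26, 40/39)
obs 2: x=1/2 → posterior Normal(37/42, 40/63)
obs 3: x=-3/2 → posterior Normal(13/58, 40/87)

mu_0=13/58, tau_0^2=40/87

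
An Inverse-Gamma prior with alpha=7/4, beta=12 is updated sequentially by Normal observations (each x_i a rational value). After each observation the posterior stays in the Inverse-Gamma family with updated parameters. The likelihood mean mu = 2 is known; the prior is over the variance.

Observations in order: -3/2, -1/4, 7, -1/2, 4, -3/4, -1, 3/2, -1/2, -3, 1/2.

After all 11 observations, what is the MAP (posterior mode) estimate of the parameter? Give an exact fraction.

obs 1: x=-3/2 → posterior Inverse-Gamma(9/4, 145/8)
obs 2: x=-1/4 → posterior Inverse-Gamma(11/4, 661/32)
obs 3: x=7 → posterior Inverse-Gamma(13/4, 1061/32)
obs 4: x=-1/2 → posterior Inverse-Gamma(15/4, 1161/32)
obs 5: x=4 → posterior Inverse-Gamma(17/4, 1225/32)
obs 6: x=-3/4 → posterior Inverse-Gamma(19/4, 673/16)
obs 7: x=-1 → posterior Inverse-Gamma(21/4, 745/16)
obs 8: x=3/2 → posterior Inverse-Gamma(23/4, 747/16)
obs 9: x=-1/2 → posterior Inverse-Gamma(25/4, 797/16)
obs 10: x=-3 → posterior Inverse-Gamma(27/4, 997/16)
obs 11: x=1/2 → posterior Inverse-Gamma(29/4, 1015/16)

1015/132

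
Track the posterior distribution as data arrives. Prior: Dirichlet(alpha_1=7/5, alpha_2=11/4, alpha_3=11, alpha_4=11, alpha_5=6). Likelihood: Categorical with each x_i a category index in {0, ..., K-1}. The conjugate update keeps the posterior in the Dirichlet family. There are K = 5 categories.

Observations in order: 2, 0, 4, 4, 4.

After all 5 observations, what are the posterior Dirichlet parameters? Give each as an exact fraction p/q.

alpha_1=12/5, alpha_2=11/4, alpha_3=12, alpha_4=11, alpha_5=9

obs 1: x=2 → posterior Dirichlet(7/5, 11/4, 12, 11, 6)
obs 2: x=0 → posterior Dirichlet(12/5, 11/4, 12, 11, 6)
obs 3: x=4 → posterior Dirichlet(12/5, 11/4, 12, 11, 7)
obs 4: x=4 → posterior Dirichlet(12/5, 11/4, 12, 11, 8)
obs 5: x=4 → posterior Dirichlet(12/5, 11/4, 12, 11, 9)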